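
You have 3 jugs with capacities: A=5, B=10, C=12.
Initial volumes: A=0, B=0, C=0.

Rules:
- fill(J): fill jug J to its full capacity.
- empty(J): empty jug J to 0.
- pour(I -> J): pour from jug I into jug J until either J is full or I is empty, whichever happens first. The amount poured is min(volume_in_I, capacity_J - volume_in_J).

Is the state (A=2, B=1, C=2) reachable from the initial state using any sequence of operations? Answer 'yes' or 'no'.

BFS explored all 462 reachable states.
Reachable set includes: (0,0,0), (0,0,1), (0,0,2), (0,0,3), (0,0,4), (0,0,5), (0,0,6), (0,0,7), (0,0,8), (0,0,9), (0,0,10), (0,0,11) ...
Target (A=2, B=1, C=2) not in reachable set → no.

Answer: no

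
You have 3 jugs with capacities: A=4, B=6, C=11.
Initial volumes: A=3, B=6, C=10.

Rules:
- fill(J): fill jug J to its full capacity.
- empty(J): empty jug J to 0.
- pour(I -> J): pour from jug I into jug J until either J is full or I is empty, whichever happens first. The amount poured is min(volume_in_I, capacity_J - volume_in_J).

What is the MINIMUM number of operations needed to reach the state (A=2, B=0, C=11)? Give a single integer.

Answer: 2

Derivation:
BFS from (A=3, B=6, C=10). One shortest path:
  1. empty(B) -> (A=3 B=0 C=10)
  2. pour(A -> C) -> (A=2 B=0 C=11)
Reached target in 2 moves.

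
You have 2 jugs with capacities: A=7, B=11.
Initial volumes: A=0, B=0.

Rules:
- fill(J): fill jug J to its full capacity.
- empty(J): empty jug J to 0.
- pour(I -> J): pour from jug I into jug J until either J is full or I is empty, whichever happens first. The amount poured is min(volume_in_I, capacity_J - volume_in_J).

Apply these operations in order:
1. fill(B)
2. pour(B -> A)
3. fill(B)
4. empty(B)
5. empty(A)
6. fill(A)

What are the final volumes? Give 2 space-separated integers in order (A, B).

Answer: 7 0

Derivation:
Step 1: fill(B) -> (A=0 B=11)
Step 2: pour(B -> A) -> (A=7 B=4)
Step 3: fill(B) -> (A=7 B=11)
Step 4: empty(B) -> (A=7 B=0)
Step 5: empty(A) -> (A=0 B=0)
Step 6: fill(A) -> (A=7 B=0)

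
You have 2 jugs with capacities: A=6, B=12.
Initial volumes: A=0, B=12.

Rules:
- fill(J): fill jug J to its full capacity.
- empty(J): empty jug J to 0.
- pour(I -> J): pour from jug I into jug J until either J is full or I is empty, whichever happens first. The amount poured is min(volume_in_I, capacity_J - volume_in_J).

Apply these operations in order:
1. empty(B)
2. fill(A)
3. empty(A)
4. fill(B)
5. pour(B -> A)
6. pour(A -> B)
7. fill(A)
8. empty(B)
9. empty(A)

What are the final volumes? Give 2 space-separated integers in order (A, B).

Answer: 0 0

Derivation:
Step 1: empty(B) -> (A=0 B=0)
Step 2: fill(A) -> (A=6 B=0)
Step 3: empty(A) -> (A=0 B=0)
Step 4: fill(B) -> (A=0 B=12)
Step 5: pour(B -> A) -> (A=6 B=6)
Step 6: pour(A -> B) -> (A=0 B=12)
Step 7: fill(A) -> (A=6 B=12)
Step 8: empty(B) -> (A=6 B=0)
Step 9: empty(A) -> (A=0 B=0)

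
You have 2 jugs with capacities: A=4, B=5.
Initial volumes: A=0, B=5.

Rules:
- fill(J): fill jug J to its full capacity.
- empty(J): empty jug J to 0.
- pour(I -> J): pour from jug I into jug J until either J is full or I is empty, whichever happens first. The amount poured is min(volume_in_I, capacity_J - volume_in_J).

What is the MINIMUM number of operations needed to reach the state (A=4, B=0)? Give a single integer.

BFS from (A=0, B=5). One shortest path:
  1. fill(A) -> (A=4 B=5)
  2. empty(B) -> (A=4 B=0)
Reached target in 2 moves.

Answer: 2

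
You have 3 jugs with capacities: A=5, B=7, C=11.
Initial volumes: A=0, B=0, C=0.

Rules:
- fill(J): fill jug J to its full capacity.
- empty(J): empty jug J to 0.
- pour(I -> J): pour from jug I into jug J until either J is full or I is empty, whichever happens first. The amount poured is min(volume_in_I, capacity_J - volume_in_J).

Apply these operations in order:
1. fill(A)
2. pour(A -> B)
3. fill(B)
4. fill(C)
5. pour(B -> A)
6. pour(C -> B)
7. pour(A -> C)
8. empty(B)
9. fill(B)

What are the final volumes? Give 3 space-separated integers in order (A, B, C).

Answer: 0 7 11

Derivation:
Step 1: fill(A) -> (A=5 B=0 C=0)
Step 2: pour(A -> B) -> (A=0 B=5 C=0)
Step 3: fill(B) -> (A=0 B=7 C=0)
Step 4: fill(C) -> (A=0 B=7 C=11)
Step 5: pour(B -> A) -> (A=5 B=2 C=11)
Step 6: pour(C -> B) -> (A=5 B=7 C=6)
Step 7: pour(A -> C) -> (A=0 B=7 C=11)
Step 8: empty(B) -> (A=0 B=0 C=11)
Step 9: fill(B) -> (A=0 B=7 C=11)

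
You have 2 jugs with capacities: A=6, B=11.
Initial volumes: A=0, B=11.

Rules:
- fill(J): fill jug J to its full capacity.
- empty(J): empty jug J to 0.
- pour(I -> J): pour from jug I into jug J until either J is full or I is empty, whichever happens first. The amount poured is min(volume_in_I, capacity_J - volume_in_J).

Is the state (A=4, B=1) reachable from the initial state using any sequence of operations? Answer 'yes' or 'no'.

Answer: no

Derivation:
BFS explored all 34 reachable states.
Reachable set includes: (0,0), (0,1), (0,2), (0,3), (0,4), (0,5), (0,6), (0,7), (0,8), (0,9), (0,10), (0,11) ...
Target (A=4, B=1) not in reachable set → no.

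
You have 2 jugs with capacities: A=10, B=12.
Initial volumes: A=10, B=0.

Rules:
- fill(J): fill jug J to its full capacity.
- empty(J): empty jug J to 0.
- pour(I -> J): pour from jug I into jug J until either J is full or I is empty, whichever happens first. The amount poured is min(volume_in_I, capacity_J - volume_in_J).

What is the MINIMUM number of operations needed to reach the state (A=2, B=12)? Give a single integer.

Answer: 6

Derivation:
BFS from (A=10, B=0). One shortest path:
  1. empty(A) -> (A=0 B=0)
  2. fill(B) -> (A=0 B=12)
  3. pour(B -> A) -> (A=10 B=2)
  4. empty(A) -> (A=0 B=2)
  5. pour(B -> A) -> (A=2 B=0)
  6. fill(B) -> (A=2 B=12)
Reached target in 6 moves.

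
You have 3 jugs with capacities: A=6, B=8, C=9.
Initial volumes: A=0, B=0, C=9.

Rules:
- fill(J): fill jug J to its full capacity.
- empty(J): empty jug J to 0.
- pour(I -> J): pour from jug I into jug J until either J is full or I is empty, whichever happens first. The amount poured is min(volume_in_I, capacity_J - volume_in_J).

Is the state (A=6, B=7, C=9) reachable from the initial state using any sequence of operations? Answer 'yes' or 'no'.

Answer: yes

Derivation:
BFS from (A=0, B=0, C=9):
  1. fill(A) -> (A=6 B=0 C=9)
  2. fill(B) -> (A=6 B=8 C=9)
  3. empty(C) -> (A=6 B=8 C=0)
  4. pour(B -> C) -> (A=6 B=0 C=8)
  5. fill(B) -> (A=6 B=8 C=8)
  6. pour(B -> C) -> (A=6 B=7 C=9)
Target reached → yes.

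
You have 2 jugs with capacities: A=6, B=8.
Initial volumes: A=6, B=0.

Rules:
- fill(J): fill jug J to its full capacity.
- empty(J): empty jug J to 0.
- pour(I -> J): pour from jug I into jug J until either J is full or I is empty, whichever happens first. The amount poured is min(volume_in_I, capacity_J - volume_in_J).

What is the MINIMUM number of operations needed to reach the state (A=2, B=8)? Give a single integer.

BFS from (A=6, B=0). One shortest path:
  1. empty(A) -> (A=0 B=0)
  2. fill(B) -> (A=0 B=8)
  3. pour(B -> A) -> (A=6 B=2)
  4. empty(A) -> (A=0 B=2)
  5. pour(B -> A) -> (A=2 B=0)
  6. fill(B) -> (A=2 B=8)
Reached target in 6 moves.

Answer: 6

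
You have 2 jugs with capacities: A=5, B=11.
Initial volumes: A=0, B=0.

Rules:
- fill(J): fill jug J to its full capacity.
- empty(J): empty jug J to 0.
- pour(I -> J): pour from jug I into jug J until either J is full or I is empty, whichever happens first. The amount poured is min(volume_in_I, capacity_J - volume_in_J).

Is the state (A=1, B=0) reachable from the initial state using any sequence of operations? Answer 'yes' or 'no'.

BFS from (A=0, B=0):
  1. fill(B) -> (A=0 B=11)
  2. pour(B -> A) -> (A=5 B=6)
  3. empty(A) -> (A=0 B=6)
  4. pour(B -> A) -> (A=5 B=1)
  5. empty(A) -> (A=0 B=1)
  6. pour(B -> A) -> (A=1 B=0)
Target reached → yes.

Answer: yes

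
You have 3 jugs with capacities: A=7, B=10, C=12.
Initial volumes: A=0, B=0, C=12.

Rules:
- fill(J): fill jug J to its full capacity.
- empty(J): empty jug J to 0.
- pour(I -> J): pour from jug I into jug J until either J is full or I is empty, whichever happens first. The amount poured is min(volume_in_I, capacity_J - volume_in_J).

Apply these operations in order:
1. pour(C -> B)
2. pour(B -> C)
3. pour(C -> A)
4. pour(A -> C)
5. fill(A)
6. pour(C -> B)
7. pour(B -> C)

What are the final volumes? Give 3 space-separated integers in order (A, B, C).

Step 1: pour(C -> B) -> (A=0 B=10 C=2)
Step 2: pour(B -> C) -> (A=0 B=0 C=12)
Step 3: pour(C -> A) -> (A=7 B=0 C=5)
Step 4: pour(A -> C) -> (A=0 B=0 C=12)
Step 5: fill(A) -> (A=7 B=0 C=12)
Step 6: pour(C -> B) -> (A=7 B=10 C=2)
Step 7: pour(B -> C) -> (A=7 B=0 C=12)

Answer: 7 0 12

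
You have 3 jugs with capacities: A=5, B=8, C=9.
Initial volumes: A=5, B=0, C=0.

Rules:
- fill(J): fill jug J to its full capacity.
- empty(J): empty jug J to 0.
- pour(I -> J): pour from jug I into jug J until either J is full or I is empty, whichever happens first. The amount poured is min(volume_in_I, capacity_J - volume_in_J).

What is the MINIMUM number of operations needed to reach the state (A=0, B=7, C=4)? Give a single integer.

Answer: 7

Derivation:
BFS from (A=5, B=0, C=0). One shortest path:
  1. empty(A) -> (A=0 B=0 C=0)
  2. fill(B) -> (A=0 B=8 C=0)
  3. pour(B -> C) -> (A=0 B=0 C=8)
  4. fill(B) -> (A=0 B=8 C=8)
  5. pour(B -> C) -> (A=0 B=7 C=9)
  6. pour(C -> A) -> (A=5 B=7 C=4)
  7. empty(A) -> (A=0 B=7 C=4)
Reached target in 7 moves.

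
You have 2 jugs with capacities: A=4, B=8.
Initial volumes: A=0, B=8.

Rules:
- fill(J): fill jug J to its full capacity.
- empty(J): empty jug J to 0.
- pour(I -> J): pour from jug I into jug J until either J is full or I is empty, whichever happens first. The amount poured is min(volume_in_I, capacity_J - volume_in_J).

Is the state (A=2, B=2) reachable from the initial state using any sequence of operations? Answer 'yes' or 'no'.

BFS explored all 6 reachable states.
Reachable set includes: (0,0), (0,4), (0,8), (4,0), (4,4), (4,8)
Target (A=2, B=2) not in reachable set → no.

Answer: no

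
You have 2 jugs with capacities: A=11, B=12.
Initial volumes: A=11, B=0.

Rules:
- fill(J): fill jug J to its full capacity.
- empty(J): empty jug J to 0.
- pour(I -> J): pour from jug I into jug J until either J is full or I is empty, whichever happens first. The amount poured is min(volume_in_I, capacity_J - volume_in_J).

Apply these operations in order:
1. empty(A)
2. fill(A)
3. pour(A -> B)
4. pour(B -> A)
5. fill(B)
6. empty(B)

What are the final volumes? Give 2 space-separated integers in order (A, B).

Step 1: empty(A) -> (A=0 B=0)
Step 2: fill(A) -> (A=11 B=0)
Step 3: pour(A -> B) -> (A=0 B=11)
Step 4: pour(B -> A) -> (A=11 B=0)
Step 5: fill(B) -> (A=11 B=12)
Step 6: empty(B) -> (A=11 B=0)

Answer: 11 0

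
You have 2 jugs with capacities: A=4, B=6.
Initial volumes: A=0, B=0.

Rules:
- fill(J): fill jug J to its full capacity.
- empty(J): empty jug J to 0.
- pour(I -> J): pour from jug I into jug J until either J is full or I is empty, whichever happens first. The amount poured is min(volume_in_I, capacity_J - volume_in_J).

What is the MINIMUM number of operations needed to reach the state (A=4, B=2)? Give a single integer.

BFS from (A=0, B=0). One shortest path:
  1. fill(B) -> (A=0 B=6)
  2. pour(B -> A) -> (A=4 B=2)
Reached target in 2 moves.

Answer: 2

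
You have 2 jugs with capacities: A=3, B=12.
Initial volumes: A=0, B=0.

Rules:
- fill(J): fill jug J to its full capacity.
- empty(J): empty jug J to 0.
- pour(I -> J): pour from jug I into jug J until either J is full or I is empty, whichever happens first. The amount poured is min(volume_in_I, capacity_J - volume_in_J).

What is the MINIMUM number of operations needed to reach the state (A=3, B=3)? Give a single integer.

Answer: 3

Derivation:
BFS from (A=0, B=0). One shortest path:
  1. fill(A) -> (A=3 B=0)
  2. pour(A -> B) -> (A=0 B=3)
  3. fill(A) -> (A=3 B=3)
Reached target in 3 moves.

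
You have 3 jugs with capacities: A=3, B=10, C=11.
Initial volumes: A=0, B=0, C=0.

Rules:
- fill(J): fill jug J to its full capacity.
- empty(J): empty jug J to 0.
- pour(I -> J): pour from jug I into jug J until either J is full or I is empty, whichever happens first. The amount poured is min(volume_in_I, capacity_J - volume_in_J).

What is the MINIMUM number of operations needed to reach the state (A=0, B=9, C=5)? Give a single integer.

BFS from (A=0, B=0, C=0). One shortest path:
  1. fill(A) -> (A=3 B=0 C=0)
  2. fill(C) -> (A=3 B=0 C=11)
  3. pour(A -> B) -> (A=0 B=3 C=11)
  4. pour(C -> A) -> (A=3 B=3 C=8)
  5. pour(A -> B) -> (A=0 B=6 C=8)
  6. pour(C -> A) -> (A=3 B=6 C=5)
  7. pour(A -> B) -> (A=0 B=9 C=5)
Reached target in 7 moves.

Answer: 7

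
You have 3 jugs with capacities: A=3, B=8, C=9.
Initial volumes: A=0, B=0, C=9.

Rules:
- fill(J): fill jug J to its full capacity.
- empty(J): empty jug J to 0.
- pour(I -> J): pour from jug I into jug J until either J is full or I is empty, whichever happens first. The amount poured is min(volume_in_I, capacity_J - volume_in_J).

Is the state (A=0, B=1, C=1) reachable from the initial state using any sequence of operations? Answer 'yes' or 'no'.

Answer: yes

Derivation:
BFS from (A=0, B=0, C=9):
  1. pour(C -> B) -> (A=0 B=8 C=1)
  2. empty(B) -> (A=0 B=0 C=1)
  3. pour(C -> A) -> (A=1 B=0 C=0)
  4. fill(C) -> (A=1 B=0 C=9)
  5. pour(C -> B) -> (A=1 B=8 C=1)
  6. empty(B) -> (A=1 B=0 C=1)
  7. pour(A -> B) -> (A=0 B=1 C=1)
Target reached → yes.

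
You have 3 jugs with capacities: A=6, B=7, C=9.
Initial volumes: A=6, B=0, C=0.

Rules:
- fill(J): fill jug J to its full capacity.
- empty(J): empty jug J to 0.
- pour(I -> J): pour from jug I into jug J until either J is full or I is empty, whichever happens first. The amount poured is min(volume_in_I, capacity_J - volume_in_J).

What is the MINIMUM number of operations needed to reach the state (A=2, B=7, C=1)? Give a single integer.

Answer: 8

Derivation:
BFS from (A=6, B=0, C=0). One shortest path:
  1. empty(A) -> (A=0 B=0 C=0)
  2. fill(C) -> (A=0 B=0 C=9)
  3. pour(C -> B) -> (A=0 B=7 C=2)
  4. pour(B -> A) -> (A=6 B=1 C=2)
  5. empty(A) -> (A=0 B=1 C=2)
  6. pour(C -> A) -> (A=2 B=1 C=0)
  7. pour(B -> C) -> (A=2 B=0 C=1)
  8. fill(B) -> (A=2 B=7 C=1)
Reached target in 8 moves.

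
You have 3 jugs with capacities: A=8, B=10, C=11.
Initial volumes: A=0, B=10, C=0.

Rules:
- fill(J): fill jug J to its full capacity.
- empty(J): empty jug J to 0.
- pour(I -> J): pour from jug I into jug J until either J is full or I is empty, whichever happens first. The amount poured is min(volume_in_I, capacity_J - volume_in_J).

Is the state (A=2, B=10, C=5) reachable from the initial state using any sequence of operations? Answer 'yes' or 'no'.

BFS from (A=0, B=10, C=0):
  1. fill(A) -> (A=8 B=10 C=0)
  2. pour(A -> C) -> (A=0 B=10 C=8)
  3. pour(B -> A) -> (A=8 B=2 C=8)
  4. pour(A -> C) -> (A=5 B=2 C=11)
  5. empty(C) -> (A=5 B=2 C=0)
  6. pour(A -> C) -> (A=0 B=2 C=5)
  7. pour(B -> A) -> (A=2 B=0 C=5)
  8. fill(B) -> (A=2 B=10 C=5)
Target reached → yes.

Answer: yes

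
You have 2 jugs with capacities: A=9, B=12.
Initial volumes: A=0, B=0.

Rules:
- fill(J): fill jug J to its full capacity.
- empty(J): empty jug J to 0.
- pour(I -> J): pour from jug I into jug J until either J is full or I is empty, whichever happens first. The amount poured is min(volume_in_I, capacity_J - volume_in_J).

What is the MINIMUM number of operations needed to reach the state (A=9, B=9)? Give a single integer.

Answer: 3

Derivation:
BFS from (A=0, B=0). One shortest path:
  1. fill(A) -> (A=9 B=0)
  2. pour(A -> B) -> (A=0 B=9)
  3. fill(A) -> (A=9 B=9)
Reached target in 3 moves.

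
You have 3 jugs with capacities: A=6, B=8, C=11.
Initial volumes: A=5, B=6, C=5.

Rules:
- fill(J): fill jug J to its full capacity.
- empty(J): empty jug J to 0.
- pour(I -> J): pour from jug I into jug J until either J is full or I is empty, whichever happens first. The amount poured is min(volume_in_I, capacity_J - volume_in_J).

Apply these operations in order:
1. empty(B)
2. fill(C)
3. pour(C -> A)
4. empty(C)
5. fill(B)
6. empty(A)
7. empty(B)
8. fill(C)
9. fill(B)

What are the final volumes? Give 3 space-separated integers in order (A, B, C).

Answer: 0 8 11

Derivation:
Step 1: empty(B) -> (A=5 B=0 C=5)
Step 2: fill(C) -> (A=5 B=0 C=11)
Step 3: pour(C -> A) -> (A=6 B=0 C=10)
Step 4: empty(C) -> (A=6 B=0 C=0)
Step 5: fill(B) -> (A=6 B=8 C=0)
Step 6: empty(A) -> (A=0 B=8 C=0)
Step 7: empty(B) -> (A=0 B=0 C=0)
Step 8: fill(C) -> (A=0 B=0 C=11)
Step 9: fill(B) -> (A=0 B=8 C=11)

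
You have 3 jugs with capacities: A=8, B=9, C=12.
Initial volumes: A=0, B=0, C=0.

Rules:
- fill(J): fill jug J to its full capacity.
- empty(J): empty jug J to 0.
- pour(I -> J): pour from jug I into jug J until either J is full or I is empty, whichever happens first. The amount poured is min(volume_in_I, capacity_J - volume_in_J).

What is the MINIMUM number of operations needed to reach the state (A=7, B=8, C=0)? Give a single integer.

Answer: 8

Derivation:
BFS from (A=0, B=0, C=0). One shortest path:
  1. fill(A) -> (A=8 B=0 C=0)
  2. pour(A -> B) -> (A=0 B=8 C=0)
  3. fill(A) -> (A=8 B=8 C=0)
  4. pour(A -> C) -> (A=0 B=8 C=8)
  5. fill(A) -> (A=8 B=8 C=8)
  6. pour(A -> B) -> (A=7 B=9 C=8)
  7. empty(B) -> (A=7 B=0 C=8)
  8. pour(C -> B) -> (A=7 B=8 C=0)
Reached target in 8 moves.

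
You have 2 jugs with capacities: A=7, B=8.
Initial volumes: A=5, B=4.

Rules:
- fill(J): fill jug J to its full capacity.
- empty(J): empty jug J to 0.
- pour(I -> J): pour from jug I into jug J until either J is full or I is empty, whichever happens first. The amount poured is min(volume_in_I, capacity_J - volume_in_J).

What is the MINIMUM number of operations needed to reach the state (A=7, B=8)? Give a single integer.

Answer: 2

Derivation:
BFS from (A=5, B=4). One shortest path:
  1. fill(A) -> (A=7 B=4)
  2. fill(B) -> (A=7 B=8)
Reached target in 2 moves.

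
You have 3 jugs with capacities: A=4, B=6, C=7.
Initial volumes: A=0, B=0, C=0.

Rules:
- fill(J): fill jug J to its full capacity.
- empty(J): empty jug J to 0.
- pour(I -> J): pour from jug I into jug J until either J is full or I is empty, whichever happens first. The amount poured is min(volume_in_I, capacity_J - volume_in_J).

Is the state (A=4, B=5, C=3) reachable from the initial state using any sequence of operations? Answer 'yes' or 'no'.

BFS from (A=0, B=0, C=0):
  1. fill(B) -> (A=0 B=6 C=0)
  2. pour(B -> C) -> (A=0 B=0 C=6)
  3. fill(B) -> (A=0 B=6 C=6)
  4. pour(B -> C) -> (A=0 B=5 C=7)
  5. pour(C -> A) -> (A=4 B=5 C=3)
Target reached → yes.

Answer: yes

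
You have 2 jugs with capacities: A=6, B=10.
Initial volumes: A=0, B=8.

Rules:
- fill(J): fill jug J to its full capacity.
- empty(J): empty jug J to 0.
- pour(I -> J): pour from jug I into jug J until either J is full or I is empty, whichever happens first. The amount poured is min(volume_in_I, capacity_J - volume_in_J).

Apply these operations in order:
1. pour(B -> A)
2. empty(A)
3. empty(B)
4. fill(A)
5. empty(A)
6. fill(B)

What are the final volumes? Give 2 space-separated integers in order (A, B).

Step 1: pour(B -> A) -> (A=6 B=2)
Step 2: empty(A) -> (A=0 B=2)
Step 3: empty(B) -> (A=0 B=0)
Step 4: fill(A) -> (A=6 B=0)
Step 5: empty(A) -> (A=0 B=0)
Step 6: fill(B) -> (A=0 B=10)

Answer: 0 10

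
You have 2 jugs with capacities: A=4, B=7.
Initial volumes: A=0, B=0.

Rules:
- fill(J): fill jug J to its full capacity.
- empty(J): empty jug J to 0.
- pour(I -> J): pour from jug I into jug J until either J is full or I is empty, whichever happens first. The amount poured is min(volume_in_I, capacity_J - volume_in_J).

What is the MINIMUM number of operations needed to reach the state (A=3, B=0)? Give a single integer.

Answer: 4

Derivation:
BFS from (A=0, B=0). One shortest path:
  1. fill(B) -> (A=0 B=7)
  2. pour(B -> A) -> (A=4 B=3)
  3. empty(A) -> (A=0 B=3)
  4. pour(B -> A) -> (A=3 B=0)
Reached target in 4 moves.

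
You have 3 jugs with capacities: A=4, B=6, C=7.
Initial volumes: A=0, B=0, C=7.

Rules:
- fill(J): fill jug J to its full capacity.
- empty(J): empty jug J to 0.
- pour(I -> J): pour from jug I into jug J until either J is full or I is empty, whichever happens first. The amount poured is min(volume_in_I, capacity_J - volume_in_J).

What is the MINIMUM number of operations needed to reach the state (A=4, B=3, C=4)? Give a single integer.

Answer: 4

Derivation:
BFS from (A=0, B=0, C=7). One shortest path:
  1. pour(C -> A) -> (A=4 B=0 C=3)
  2. pour(C -> B) -> (A=4 B=3 C=0)
  3. pour(A -> C) -> (A=0 B=3 C=4)
  4. fill(A) -> (A=4 B=3 C=4)
Reached target in 4 moves.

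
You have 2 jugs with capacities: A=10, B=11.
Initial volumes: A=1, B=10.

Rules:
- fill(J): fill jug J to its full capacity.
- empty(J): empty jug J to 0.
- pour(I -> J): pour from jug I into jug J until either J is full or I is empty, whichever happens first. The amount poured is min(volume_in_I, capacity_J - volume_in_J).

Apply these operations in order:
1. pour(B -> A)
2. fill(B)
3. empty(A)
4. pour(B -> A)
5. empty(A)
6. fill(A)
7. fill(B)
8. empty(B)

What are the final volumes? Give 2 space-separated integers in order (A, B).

Answer: 10 0

Derivation:
Step 1: pour(B -> A) -> (A=10 B=1)
Step 2: fill(B) -> (A=10 B=11)
Step 3: empty(A) -> (A=0 B=11)
Step 4: pour(B -> A) -> (A=10 B=1)
Step 5: empty(A) -> (A=0 B=1)
Step 6: fill(A) -> (A=10 B=1)
Step 7: fill(B) -> (A=10 B=11)
Step 8: empty(B) -> (A=10 B=0)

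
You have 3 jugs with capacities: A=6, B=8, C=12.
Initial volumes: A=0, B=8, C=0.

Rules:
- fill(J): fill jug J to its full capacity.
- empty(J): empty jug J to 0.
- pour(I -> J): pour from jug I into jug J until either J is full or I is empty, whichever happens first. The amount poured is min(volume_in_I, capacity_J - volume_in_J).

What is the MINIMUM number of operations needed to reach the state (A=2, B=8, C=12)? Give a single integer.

BFS from (A=0, B=8, C=0). One shortest path:
  1. fill(A) -> (A=6 B=8 C=0)
  2. pour(B -> C) -> (A=6 B=0 C=8)
  3. fill(B) -> (A=6 B=8 C=8)
  4. pour(A -> C) -> (A=2 B=8 C=12)
Reached target in 4 moves.

Answer: 4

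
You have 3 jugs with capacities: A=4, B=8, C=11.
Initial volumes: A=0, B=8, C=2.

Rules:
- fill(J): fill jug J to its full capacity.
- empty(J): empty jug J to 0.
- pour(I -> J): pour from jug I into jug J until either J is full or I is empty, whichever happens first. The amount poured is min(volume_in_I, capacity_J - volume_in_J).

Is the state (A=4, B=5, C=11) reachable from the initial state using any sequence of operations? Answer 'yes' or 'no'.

BFS from (A=0, B=8, C=2):
  1. fill(A) -> (A=4 B=8 C=2)
  2. empty(C) -> (A=4 B=8 C=0)
  3. pour(B -> C) -> (A=4 B=0 C=8)
  4. fill(B) -> (A=4 B=8 C=8)
  5. pour(B -> C) -> (A=4 B=5 C=11)
Target reached → yes.

Answer: yes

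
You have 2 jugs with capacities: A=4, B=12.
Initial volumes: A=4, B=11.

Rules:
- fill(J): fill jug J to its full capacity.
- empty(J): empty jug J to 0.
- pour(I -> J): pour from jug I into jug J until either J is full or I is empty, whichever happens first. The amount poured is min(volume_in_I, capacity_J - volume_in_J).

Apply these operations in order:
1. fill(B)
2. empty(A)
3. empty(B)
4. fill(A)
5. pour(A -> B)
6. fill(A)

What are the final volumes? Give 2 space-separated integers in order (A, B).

Step 1: fill(B) -> (A=4 B=12)
Step 2: empty(A) -> (A=0 B=12)
Step 3: empty(B) -> (A=0 B=0)
Step 4: fill(A) -> (A=4 B=0)
Step 5: pour(A -> B) -> (A=0 B=4)
Step 6: fill(A) -> (A=4 B=4)

Answer: 4 4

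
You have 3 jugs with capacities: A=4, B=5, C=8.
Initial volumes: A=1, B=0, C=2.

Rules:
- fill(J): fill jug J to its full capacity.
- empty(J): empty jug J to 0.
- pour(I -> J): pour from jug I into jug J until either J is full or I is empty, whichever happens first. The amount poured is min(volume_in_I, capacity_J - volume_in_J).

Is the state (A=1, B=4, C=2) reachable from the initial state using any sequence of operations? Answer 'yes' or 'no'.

Answer: no

Derivation:
BFS explored all 186 reachable states.
Reachable set includes: (0,0,0), (0,0,1), (0,0,2), (0,0,3), (0,0,4), (0,0,5), (0,0,6), (0,0,7), (0,0,8), (0,1,0), (0,1,1), (0,1,2) ...
Target (A=1, B=4, C=2) not in reachable set → no.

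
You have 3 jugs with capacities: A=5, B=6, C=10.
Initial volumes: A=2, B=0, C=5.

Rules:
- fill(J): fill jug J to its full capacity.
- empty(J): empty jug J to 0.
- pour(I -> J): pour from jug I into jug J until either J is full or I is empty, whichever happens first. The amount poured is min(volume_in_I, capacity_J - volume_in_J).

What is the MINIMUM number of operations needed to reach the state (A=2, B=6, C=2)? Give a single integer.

BFS from (A=2, B=0, C=5). One shortest path:
  1. fill(B) -> (A=2 B=6 C=5)
  2. empty(C) -> (A=2 B=6 C=0)
  3. pour(B -> C) -> (A=2 B=0 C=6)
  4. fill(B) -> (A=2 B=6 C=6)
  5. pour(B -> C) -> (A=2 B=2 C=10)
  6. empty(C) -> (A=2 B=2 C=0)
  7. pour(B -> C) -> (A=2 B=0 C=2)
  8. fill(B) -> (A=2 B=6 C=2)
Reached target in 8 moves.

Answer: 8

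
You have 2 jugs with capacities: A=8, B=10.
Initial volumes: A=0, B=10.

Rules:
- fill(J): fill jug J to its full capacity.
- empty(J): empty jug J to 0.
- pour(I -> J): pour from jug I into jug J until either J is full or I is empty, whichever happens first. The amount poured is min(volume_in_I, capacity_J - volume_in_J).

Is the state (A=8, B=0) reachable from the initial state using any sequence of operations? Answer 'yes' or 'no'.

BFS from (A=0, B=10):
  1. fill(A) -> (A=8 B=10)
  2. empty(B) -> (A=8 B=0)
Target reached → yes.

Answer: yes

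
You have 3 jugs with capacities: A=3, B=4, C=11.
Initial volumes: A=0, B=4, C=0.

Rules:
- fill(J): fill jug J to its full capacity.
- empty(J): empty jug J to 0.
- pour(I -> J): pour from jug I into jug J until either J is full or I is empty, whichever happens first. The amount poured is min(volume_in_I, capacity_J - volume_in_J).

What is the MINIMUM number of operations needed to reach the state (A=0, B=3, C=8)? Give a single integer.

Answer: 4

Derivation:
BFS from (A=0, B=4, C=0). One shortest path:
  1. empty(B) -> (A=0 B=0 C=0)
  2. fill(C) -> (A=0 B=0 C=11)
  3. pour(C -> A) -> (A=3 B=0 C=8)
  4. pour(A -> B) -> (A=0 B=3 C=8)
Reached target in 4 moves.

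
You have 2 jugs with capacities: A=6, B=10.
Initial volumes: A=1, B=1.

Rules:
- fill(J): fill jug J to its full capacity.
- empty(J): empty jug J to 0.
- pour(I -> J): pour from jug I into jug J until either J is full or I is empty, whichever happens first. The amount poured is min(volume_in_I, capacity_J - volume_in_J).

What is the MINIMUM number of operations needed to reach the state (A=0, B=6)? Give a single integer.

BFS from (A=1, B=1). One shortest path:
  1. fill(A) -> (A=6 B=1)
  2. empty(B) -> (A=6 B=0)
  3. pour(A -> B) -> (A=0 B=6)
Reached target in 3 moves.

Answer: 3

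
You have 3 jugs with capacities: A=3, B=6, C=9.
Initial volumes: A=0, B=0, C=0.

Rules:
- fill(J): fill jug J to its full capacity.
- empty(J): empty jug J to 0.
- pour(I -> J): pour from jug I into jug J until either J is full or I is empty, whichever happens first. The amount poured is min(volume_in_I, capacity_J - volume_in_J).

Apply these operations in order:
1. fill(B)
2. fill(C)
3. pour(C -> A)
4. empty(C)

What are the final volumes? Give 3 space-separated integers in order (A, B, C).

Answer: 3 6 0

Derivation:
Step 1: fill(B) -> (A=0 B=6 C=0)
Step 2: fill(C) -> (A=0 B=6 C=9)
Step 3: pour(C -> A) -> (A=3 B=6 C=6)
Step 4: empty(C) -> (A=3 B=6 C=0)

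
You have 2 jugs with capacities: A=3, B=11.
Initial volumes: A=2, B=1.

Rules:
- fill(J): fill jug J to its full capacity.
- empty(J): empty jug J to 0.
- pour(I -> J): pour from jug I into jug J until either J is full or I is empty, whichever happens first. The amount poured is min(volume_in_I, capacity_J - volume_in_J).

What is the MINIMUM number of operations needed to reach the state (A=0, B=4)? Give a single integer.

BFS from (A=2, B=1). One shortest path:
  1. fill(A) -> (A=3 B=1)
  2. pour(A -> B) -> (A=0 B=4)
Reached target in 2 moves.

Answer: 2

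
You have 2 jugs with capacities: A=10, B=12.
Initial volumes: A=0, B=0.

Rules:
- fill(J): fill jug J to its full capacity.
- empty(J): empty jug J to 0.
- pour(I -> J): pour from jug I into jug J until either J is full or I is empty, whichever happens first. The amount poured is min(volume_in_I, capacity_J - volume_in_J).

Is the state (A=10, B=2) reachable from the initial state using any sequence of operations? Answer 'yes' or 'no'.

BFS from (A=0, B=0):
  1. fill(B) -> (A=0 B=12)
  2. pour(B -> A) -> (A=10 B=2)
Target reached → yes.

Answer: yes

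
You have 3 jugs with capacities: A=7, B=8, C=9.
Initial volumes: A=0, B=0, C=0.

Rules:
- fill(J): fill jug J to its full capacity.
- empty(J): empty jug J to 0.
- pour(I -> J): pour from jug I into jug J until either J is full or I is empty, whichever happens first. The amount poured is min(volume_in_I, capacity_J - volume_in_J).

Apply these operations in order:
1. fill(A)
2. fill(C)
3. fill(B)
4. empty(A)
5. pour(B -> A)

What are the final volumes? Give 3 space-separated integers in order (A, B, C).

Step 1: fill(A) -> (A=7 B=0 C=0)
Step 2: fill(C) -> (A=7 B=0 C=9)
Step 3: fill(B) -> (A=7 B=8 C=9)
Step 4: empty(A) -> (A=0 B=8 C=9)
Step 5: pour(B -> A) -> (A=7 B=1 C=9)

Answer: 7 1 9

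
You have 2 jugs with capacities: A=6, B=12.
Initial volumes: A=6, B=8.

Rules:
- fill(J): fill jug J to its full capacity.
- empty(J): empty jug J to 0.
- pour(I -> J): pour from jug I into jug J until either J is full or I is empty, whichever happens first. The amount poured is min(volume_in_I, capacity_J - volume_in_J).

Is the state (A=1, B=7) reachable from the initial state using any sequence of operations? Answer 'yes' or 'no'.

BFS explored all 12 reachable states.
Reachable set includes: (0,0), (0,2), (0,6), (0,8), (0,12), (2,0), (2,12), (6,0), (6,2), (6,6), (6,8), (6,12)
Target (A=1, B=7) not in reachable set → no.

Answer: no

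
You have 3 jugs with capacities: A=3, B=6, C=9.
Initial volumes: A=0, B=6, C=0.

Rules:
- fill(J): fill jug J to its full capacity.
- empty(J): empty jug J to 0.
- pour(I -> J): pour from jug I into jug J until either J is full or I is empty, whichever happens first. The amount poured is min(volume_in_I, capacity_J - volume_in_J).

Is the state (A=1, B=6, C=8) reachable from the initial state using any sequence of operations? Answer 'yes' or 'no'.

Answer: no

Derivation:
BFS explored all 24 reachable states.
Reachable set includes: (0,0,0), (0,0,3), (0,0,6), (0,0,9), (0,3,0), (0,3,3), (0,3,6), (0,3,9), (0,6,0), (0,6,3), (0,6,6), (0,6,9) ...
Target (A=1, B=6, C=8) not in reachable set → no.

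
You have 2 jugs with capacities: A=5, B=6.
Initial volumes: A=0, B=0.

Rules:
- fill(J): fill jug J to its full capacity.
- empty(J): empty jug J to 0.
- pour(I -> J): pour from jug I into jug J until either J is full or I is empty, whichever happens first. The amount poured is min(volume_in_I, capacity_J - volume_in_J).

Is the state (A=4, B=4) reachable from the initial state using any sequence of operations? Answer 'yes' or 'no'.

Answer: no

Derivation:
BFS explored all 22 reachable states.
Reachable set includes: (0,0), (0,1), (0,2), (0,3), (0,4), (0,5), (0,6), (1,0), (1,6), (2,0), (2,6), (3,0) ...
Target (A=4, B=4) not in reachable set → no.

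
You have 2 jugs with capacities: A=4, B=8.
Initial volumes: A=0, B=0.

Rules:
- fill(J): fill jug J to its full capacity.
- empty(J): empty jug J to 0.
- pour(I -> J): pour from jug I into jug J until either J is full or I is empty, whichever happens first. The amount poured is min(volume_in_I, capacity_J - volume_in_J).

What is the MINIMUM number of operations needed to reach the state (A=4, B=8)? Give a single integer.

BFS from (A=0, B=0). One shortest path:
  1. fill(A) -> (A=4 B=0)
  2. fill(B) -> (A=4 B=8)
Reached target in 2 moves.

Answer: 2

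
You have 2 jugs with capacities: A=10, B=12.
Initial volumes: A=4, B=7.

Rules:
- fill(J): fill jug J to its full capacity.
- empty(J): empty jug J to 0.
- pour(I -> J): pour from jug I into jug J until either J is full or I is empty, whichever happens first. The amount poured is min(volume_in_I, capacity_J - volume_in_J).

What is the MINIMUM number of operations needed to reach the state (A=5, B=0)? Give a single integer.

BFS from (A=4, B=7). One shortest path:
  1. fill(A) -> (A=10 B=7)
  2. pour(A -> B) -> (A=5 B=12)
  3. empty(B) -> (A=5 B=0)
Reached target in 3 moves.

Answer: 3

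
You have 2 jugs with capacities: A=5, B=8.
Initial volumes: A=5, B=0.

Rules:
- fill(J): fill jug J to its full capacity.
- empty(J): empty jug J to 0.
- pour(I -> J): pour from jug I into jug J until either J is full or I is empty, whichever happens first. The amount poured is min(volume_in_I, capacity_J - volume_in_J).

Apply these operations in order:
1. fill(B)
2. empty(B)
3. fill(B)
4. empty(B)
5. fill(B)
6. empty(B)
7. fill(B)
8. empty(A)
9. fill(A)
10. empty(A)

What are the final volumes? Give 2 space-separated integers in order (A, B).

Answer: 0 8

Derivation:
Step 1: fill(B) -> (A=5 B=8)
Step 2: empty(B) -> (A=5 B=0)
Step 3: fill(B) -> (A=5 B=8)
Step 4: empty(B) -> (A=5 B=0)
Step 5: fill(B) -> (A=5 B=8)
Step 6: empty(B) -> (A=5 B=0)
Step 7: fill(B) -> (A=5 B=8)
Step 8: empty(A) -> (A=0 B=8)
Step 9: fill(A) -> (A=5 B=8)
Step 10: empty(A) -> (A=0 B=8)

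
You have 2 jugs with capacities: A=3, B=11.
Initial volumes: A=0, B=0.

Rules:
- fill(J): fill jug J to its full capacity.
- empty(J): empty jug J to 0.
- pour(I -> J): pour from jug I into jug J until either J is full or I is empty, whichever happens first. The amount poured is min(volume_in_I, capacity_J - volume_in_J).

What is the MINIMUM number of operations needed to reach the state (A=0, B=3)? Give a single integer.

Answer: 2

Derivation:
BFS from (A=0, B=0). One shortest path:
  1. fill(A) -> (A=3 B=0)
  2. pour(A -> B) -> (A=0 B=3)
Reached target in 2 moves.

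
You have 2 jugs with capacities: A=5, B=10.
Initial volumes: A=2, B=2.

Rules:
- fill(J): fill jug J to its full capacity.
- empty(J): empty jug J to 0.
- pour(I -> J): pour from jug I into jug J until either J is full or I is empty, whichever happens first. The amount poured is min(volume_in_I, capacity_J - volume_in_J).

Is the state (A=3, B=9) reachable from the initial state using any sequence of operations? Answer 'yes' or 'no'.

Answer: no

Derivation:
BFS explored all 19 reachable states.
Reachable set includes: (0,0), (0,2), (0,4), (0,5), (0,7), (0,9), (0,10), (2,0), (2,2), (2,10), (4,0), (4,10) ...
Target (A=3, B=9) not in reachable set → no.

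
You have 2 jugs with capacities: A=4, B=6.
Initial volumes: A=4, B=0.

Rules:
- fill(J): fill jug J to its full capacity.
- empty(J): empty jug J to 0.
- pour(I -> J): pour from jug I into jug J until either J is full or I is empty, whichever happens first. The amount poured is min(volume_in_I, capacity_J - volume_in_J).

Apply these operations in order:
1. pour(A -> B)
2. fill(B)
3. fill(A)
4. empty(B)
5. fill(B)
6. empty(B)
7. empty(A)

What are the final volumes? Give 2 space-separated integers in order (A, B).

Step 1: pour(A -> B) -> (A=0 B=4)
Step 2: fill(B) -> (A=0 B=6)
Step 3: fill(A) -> (A=4 B=6)
Step 4: empty(B) -> (A=4 B=0)
Step 5: fill(B) -> (A=4 B=6)
Step 6: empty(B) -> (A=4 B=0)
Step 7: empty(A) -> (A=0 B=0)

Answer: 0 0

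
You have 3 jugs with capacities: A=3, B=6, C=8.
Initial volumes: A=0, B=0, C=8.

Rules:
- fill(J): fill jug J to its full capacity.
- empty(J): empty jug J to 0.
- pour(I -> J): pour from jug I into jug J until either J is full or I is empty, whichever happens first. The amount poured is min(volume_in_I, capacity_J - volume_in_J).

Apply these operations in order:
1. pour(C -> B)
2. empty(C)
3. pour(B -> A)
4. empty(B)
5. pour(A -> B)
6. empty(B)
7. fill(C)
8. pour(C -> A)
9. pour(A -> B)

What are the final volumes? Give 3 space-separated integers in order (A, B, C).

Step 1: pour(C -> B) -> (A=0 B=6 C=2)
Step 2: empty(C) -> (A=0 B=6 C=0)
Step 3: pour(B -> A) -> (A=3 B=3 C=0)
Step 4: empty(B) -> (A=3 B=0 C=0)
Step 5: pour(A -> B) -> (A=0 B=3 C=0)
Step 6: empty(B) -> (A=0 B=0 C=0)
Step 7: fill(C) -> (A=0 B=0 C=8)
Step 8: pour(C -> A) -> (A=3 B=0 C=5)
Step 9: pour(A -> B) -> (A=0 B=3 C=5)

Answer: 0 3 5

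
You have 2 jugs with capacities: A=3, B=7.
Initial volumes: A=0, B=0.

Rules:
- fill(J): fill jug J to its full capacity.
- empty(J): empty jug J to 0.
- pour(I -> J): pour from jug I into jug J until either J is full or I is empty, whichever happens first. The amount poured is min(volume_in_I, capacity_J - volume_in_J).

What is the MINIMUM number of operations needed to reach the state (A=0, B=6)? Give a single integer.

Answer: 4

Derivation:
BFS from (A=0, B=0). One shortest path:
  1. fill(A) -> (A=3 B=0)
  2. pour(A -> B) -> (A=0 B=3)
  3. fill(A) -> (A=3 B=3)
  4. pour(A -> B) -> (A=0 B=6)
Reached target in 4 moves.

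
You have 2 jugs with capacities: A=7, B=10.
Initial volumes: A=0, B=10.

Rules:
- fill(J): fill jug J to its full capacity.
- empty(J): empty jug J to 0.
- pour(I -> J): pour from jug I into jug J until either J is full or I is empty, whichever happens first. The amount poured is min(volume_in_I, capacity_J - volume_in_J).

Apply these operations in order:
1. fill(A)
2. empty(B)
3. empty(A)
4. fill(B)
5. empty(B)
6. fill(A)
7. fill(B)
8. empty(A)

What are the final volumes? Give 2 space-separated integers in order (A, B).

Answer: 0 10

Derivation:
Step 1: fill(A) -> (A=7 B=10)
Step 2: empty(B) -> (A=7 B=0)
Step 3: empty(A) -> (A=0 B=0)
Step 4: fill(B) -> (A=0 B=10)
Step 5: empty(B) -> (A=0 B=0)
Step 6: fill(A) -> (A=7 B=0)
Step 7: fill(B) -> (A=7 B=10)
Step 8: empty(A) -> (A=0 B=10)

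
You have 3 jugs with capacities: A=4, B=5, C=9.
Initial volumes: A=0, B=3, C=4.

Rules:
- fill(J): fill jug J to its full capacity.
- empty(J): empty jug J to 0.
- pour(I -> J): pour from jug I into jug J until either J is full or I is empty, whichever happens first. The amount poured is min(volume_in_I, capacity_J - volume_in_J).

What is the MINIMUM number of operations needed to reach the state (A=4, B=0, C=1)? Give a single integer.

BFS from (A=0, B=3, C=4). One shortest path:
  1. fill(B) -> (A=0 B=5 C=4)
  2. empty(C) -> (A=0 B=5 C=0)
  3. pour(B -> A) -> (A=4 B=1 C=0)
  4. pour(B -> C) -> (A=4 B=0 C=1)
Reached target in 4 moves.

Answer: 4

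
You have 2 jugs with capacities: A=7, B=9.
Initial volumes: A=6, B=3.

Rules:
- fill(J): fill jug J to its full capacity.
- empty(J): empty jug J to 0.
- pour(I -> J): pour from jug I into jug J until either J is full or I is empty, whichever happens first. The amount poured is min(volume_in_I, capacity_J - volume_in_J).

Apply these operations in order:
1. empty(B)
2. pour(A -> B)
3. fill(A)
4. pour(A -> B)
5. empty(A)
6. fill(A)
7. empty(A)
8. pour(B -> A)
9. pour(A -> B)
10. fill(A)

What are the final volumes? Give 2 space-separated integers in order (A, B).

Step 1: empty(B) -> (A=6 B=0)
Step 2: pour(A -> B) -> (A=0 B=6)
Step 3: fill(A) -> (A=7 B=6)
Step 4: pour(A -> B) -> (A=4 B=9)
Step 5: empty(A) -> (A=0 B=9)
Step 6: fill(A) -> (A=7 B=9)
Step 7: empty(A) -> (A=0 B=9)
Step 8: pour(B -> A) -> (A=7 B=2)
Step 9: pour(A -> B) -> (A=0 B=9)
Step 10: fill(A) -> (A=7 B=9)

Answer: 7 9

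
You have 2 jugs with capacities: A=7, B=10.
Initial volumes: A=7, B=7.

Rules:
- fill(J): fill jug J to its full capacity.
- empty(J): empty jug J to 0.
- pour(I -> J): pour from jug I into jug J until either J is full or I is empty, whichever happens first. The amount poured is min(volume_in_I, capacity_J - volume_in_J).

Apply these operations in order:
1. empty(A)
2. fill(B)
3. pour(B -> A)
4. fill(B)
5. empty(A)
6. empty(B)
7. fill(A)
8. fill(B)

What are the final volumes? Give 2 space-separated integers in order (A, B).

Step 1: empty(A) -> (A=0 B=7)
Step 2: fill(B) -> (A=0 B=10)
Step 3: pour(B -> A) -> (A=7 B=3)
Step 4: fill(B) -> (A=7 B=10)
Step 5: empty(A) -> (A=0 B=10)
Step 6: empty(B) -> (A=0 B=0)
Step 7: fill(A) -> (A=7 B=0)
Step 8: fill(B) -> (A=7 B=10)

Answer: 7 10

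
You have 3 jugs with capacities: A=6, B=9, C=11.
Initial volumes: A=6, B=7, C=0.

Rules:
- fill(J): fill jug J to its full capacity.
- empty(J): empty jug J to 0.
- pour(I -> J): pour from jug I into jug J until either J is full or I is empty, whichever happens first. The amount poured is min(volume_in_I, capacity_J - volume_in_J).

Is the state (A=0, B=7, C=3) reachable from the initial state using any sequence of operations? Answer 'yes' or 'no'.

BFS from (A=6, B=7, C=0):
  1. pour(A -> B) -> (A=4 B=9 C=0)
  2. pour(B -> C) -> (A=4 B=0 C=9)
  3. fill(B) -> (A=4 B=9 C=9)
  4. pour(B -> A) -> (A=6 B=7 C=9)
  5. empty(A) -> (A=0 B=7 C=9)
  6. pour(C -> A) -> (A=6 B=7 C=3)
  7. empty(A) -> (A=0 B=7 C=3)
Target reached → yes.

Answer: yes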